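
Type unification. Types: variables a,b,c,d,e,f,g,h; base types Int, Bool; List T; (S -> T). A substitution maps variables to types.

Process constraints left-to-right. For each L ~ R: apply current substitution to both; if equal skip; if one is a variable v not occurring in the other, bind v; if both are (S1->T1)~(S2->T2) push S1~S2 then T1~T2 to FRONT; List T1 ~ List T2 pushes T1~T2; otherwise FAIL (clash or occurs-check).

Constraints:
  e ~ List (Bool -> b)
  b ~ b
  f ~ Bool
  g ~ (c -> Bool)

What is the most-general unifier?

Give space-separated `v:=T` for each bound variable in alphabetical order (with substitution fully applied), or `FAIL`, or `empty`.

step 1: unify e ~ List (Bool -> b)  [subst: {-} | 3 pending]
  bind e := List (Bool -> b)
step 2: unify b ~ b  [subst: {e:=List (Bool -> b)} | 2 pending]
  -> identical, skip
step 3: unify f ~ Bool  [subst: {e:=List (Bool -> b)} | 1 pending]
  bind f := Bool
step 4: unify g ~ (c -> Bool)  [subst: {e:=List (Bool -> b), f:=Bool} | 0 pending]
  bind g := (c -> Bool)

Answer: e:=List (Bool -> b) f:=Bool g:=(c -> Bool)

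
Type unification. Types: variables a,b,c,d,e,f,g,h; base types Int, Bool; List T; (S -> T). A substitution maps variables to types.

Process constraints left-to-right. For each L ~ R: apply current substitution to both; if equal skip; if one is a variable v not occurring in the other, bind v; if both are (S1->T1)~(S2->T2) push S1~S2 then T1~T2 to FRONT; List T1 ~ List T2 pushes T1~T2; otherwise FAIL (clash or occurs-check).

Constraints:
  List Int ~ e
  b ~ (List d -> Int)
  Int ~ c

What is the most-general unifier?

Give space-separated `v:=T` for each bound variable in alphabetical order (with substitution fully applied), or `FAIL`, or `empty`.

Answer: b:=(List d -> Int) c:=Int e:=List Int

Derivation:
step 1: unify List Int ~ e  [subst: {-} | 2 pending]
  bind e := List Int
step 2: unify b ~ (List d -> Int)  [subst: {e:=List Int} | 1 pending]
  bind b := (List d -> Int)
step 3: unify Int ~ c  [subst: {e:=List Int, b:=(List d -> Int)} | 0 pending]
  bind c := Int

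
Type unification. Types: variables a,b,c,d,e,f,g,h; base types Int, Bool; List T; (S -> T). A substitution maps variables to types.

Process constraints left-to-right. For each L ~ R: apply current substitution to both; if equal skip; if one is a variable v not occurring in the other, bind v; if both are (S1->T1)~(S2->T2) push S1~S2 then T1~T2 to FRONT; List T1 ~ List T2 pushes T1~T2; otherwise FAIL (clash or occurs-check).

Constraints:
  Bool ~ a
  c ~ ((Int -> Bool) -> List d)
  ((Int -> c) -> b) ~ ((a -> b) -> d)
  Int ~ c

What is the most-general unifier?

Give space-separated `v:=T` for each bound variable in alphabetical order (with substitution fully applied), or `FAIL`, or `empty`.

Answer: FAIL

Derivation:
step 1: unify Bool ~ a  [subst: {-} | 3 pending]
  bind a := Bool
step 2: unify c ~ ((Int -> Bool) -> List d)  [subst: {a:=Bool} | 2 pending]
  bind c := ((Int -> Bool) -> List d)
step 3: unify ((Int -> ((Int -> Bool) -> List d)) -> b) ~ ((Bool -> b) -> d)  [subst: {a:=Bool, c:=((Int -> Bool) -> List d)} | 1 pending]
  -> decompose arrow: push (Int -> ((Int -> Bool) -> List d))~(Bool -> b), b~d
step 4: unify (Int -> ((Int -> Bool) -> List d)) ~ (Bool -> b)  [subst: {a:=Bool, c:=((Int -> Bool) -> List d)} | 2 pending]
  -> decompose arrow: push Int~Bool, ((Int -> Bool) -> List d)~b
step 5: unify Int ~ Bool  [subst: {a:=Bool, c:=((Int -> Bool) -> List d)} | 3 pending]
  clash: Int vs Bool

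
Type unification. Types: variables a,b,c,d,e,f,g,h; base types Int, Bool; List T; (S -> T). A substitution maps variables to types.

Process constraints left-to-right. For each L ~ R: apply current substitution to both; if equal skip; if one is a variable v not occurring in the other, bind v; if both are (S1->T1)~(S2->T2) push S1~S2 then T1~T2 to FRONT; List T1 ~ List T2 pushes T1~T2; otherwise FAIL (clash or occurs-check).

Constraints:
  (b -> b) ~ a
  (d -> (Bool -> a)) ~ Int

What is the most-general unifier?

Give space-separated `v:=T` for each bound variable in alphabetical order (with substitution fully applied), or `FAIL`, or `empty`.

Answer: FAIL

Derivation:
step 1: unify (b -> b) ~ a  [subst: {-} | 1 pending]
  bind a := (b -> b)
step 2: unify (d -> (Bool -> (b -> b))) ~ Int  [subst: {a:=(b -> b)} | 0 pending]
  clash: (d -> (Bool -> (b -> b))) vs Int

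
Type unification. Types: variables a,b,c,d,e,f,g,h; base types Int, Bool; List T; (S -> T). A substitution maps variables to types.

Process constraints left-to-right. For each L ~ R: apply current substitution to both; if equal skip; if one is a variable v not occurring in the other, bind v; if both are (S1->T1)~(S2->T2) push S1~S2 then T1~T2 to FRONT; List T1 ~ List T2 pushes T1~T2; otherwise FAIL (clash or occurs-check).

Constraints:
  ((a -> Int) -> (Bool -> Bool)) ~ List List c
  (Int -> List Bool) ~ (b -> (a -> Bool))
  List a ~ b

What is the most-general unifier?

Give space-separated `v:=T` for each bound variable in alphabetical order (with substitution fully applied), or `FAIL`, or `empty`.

Answer: FAIL

Derivation:
step 1: unify ((a -> Int) -> (Bool -> Bool)) ~ List List c  [subst: {-} | 2 pending]
  clash: ((a -> Int) -> (Bool -> Bool)) vs List List c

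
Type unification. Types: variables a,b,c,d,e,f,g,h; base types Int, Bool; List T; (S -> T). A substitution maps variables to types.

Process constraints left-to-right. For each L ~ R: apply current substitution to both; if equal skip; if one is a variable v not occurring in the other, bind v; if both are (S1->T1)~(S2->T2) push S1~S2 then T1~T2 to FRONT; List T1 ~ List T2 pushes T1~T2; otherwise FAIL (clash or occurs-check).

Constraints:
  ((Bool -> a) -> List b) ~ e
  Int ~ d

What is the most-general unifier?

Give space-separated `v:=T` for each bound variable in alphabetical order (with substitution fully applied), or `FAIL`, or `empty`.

Answer: d:=Int e:=((Bool -> a) -> List b)

Derivation:
step 1: unify ((Bool -> a) -> List b) ~ e  [subst: {-} | 1 pending]
  bind e := ((Bool -> a) -> List b)
step 2: unify Int ~ d  [subst: {e:=((Bool -> a) -> List b)} | 0 pending]
  bind d := Int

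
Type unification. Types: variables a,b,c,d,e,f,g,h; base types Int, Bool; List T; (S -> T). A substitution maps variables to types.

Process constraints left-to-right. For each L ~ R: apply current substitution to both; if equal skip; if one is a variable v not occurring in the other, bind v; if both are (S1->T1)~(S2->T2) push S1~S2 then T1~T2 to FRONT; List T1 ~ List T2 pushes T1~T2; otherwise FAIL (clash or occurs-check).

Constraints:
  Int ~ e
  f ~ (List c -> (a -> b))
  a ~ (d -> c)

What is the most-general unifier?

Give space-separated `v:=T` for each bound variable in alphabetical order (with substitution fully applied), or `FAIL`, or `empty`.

Answer: a:=(d -> c) e:=Int f:=(List c -> ((d -> c) -> b))

Derivation:
step 1: unify Int ~ e  [subst: {-} | 2 pending]
  bind e := Int
step 2: unify f ~ (List c -> (a -> b))  [subst: {e:=Int} | 1 pending]
  bind f := (List c -> (a -> b))
step 3: unify a ~ (d -> c)  [subst: {e:=Int, f:=(List c -> (a -> b))} | 0 pending]
  bind a := (d -> c)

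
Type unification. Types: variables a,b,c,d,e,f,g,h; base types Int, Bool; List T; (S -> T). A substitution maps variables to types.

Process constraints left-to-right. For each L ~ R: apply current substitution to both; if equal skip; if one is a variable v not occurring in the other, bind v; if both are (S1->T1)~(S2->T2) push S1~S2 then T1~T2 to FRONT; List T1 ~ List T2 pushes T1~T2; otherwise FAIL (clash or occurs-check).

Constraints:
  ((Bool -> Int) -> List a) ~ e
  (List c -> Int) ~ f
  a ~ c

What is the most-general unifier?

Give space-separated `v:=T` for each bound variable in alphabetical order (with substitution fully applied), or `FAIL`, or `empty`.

Answer: a:=c e:=((Bool -> Int) -> List c) f:=(List c -> Int)

Derivation:
step 1: unify ((Bool -> Int) -> List a) ~ e  [subst: {-} | 2 pending]
  bind e := ((Bool -> Int) -> List a)
step 2: unify (List c -> Int) ~ f  [subst: {e:=((Bool -> Int) -> List a)} | 1 pending]
  bind f := (List c -> Int)
step 3: unify a ~ c  [subst: {e:=((Bool -> Int) -> List a), f:=(List c -> Int)} | 0 pending]
  bind a := c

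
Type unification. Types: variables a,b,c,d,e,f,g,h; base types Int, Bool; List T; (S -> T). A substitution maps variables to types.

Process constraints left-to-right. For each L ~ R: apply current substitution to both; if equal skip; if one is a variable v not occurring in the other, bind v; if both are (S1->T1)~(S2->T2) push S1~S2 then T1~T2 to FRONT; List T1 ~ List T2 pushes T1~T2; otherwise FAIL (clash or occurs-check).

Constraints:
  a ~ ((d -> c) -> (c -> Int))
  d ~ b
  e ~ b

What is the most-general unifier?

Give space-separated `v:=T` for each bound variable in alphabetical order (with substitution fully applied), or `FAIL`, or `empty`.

Answer: a:=((b -> c) -> (c -> Int)) d:=b e:=b

Derivation:
step 1: unify a ~ ((d -> c) -> (c -> Int))  [subst: {-} | 2 pending]
  bind a := ((d -> c) -> (c -> Int))
step 2: unify d ~ b  [subst: {a:=((d -> c) -> (c -> Int))} | 1 pending]
  bind d := b
step 3: unify e ~ b  [subst: {a:=((d -> c) -> (c -> Int)), d:=b} | 0 pending]
  bind e := b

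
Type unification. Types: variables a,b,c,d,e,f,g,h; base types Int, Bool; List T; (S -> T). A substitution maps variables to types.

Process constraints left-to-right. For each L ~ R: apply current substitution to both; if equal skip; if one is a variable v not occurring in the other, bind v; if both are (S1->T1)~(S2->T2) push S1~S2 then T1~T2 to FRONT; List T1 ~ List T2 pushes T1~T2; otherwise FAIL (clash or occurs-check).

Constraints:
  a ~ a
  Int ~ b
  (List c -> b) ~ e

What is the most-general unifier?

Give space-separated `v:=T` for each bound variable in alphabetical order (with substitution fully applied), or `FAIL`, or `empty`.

Answer: b:=Int e:=(List c -> Int)

Derivation:
step 1: unify a ~ a  [subst: {-} | 2 pending]
  -> identical, skip
step 2: unify Int ~ b  [subst: {-} | 1 pending]
  bind b := Int
step 3: unify (List c -> Int) ~ e  [subst: {b:=Int} | 0 pending]
  bind e := (List c -> Int)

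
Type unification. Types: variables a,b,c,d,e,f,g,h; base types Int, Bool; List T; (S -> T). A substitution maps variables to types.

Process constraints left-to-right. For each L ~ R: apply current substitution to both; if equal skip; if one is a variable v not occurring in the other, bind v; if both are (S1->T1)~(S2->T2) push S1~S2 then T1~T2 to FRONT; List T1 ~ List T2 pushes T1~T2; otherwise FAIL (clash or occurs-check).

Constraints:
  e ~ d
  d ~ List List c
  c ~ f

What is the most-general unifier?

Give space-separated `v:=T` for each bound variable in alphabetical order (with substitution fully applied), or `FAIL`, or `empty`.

step 1: unify e ~ d  [subst: {-} | 2 pending]
  bind e := d
step 2: unify d ~ List List c  [subst: {e:=d} | 1 pending]
  bind d := List List c
step 3: unify c ~ f  [subst: {e:=d, d:=List List c} | 0 pending]
  bind c := f

Answer: c:=f d:=List List f e:=List List f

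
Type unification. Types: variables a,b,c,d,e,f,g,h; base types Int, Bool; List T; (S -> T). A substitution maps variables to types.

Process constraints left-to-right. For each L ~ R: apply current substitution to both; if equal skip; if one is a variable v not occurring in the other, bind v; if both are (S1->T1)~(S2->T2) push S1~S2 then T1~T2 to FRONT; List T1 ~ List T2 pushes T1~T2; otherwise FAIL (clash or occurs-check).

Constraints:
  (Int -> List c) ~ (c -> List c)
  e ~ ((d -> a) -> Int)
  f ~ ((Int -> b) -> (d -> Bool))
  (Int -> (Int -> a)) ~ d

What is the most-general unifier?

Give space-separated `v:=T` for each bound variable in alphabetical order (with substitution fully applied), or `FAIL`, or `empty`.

Answer: c:=Int d:=(Int -> (Int -> a)) e:=(((Int -> (Int -> a)) -> a) -> Int) f:=((Int -> b) -> ((Int -> (Int -> a)) -> Bool))

Derivation:
step 1: unify (Int -> List c) ~ (c -> List c)  [subst: {-} | 3 pending]
  -> decompose arrow: push Int~c, List c~List c
step 2: unify Int ~ c  [subst: {-} | 4 pending]
  bind c := Int
step 3: unify List Int ~ List Int  [subst: {c:=Int} | 3 pending]
  -> identical, skip
step 4: unify e ~ ((d -> a) -> Int)  [subst: {c:=Int} | 2 pending]
  bind e := ((d -> a) -> Int)
step 5: unify f ~ ((Int -> b) -> (d -> Bool))  [subst: {c:=Int, e:=((d -> a) -> Int)} | 1 pending]
  bind f := ((Int -> b) -> (d -> Bool))
step 6: unify (Int -> (Int -> a)) ~ d  [subst: {c:=Int, e:=((d -> a) -> Int), f:=((Int -> b) -> (d -> Bool))} | 0 pending]
  bind d := (Int -> (Int -> a))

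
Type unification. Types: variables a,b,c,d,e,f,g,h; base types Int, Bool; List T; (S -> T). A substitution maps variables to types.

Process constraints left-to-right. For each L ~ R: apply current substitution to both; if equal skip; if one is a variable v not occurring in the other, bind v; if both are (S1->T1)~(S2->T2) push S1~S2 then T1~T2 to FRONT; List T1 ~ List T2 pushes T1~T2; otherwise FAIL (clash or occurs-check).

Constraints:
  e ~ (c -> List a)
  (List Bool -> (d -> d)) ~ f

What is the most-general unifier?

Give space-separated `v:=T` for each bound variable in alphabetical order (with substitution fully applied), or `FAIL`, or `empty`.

step 1: unify e ~ (c -> List a)  [subst: {-} | 1 pending]
  bind e := (c -> List a)
step 2: unify (List Bool -> (d -> d)) ~ f  [subst: {e:=(c -> List a)} | 0 pending]
  bind f := (List Bool -> (d -> d))

Answer: e:=(c -> List a) f:=(List Bool -> (d -> d))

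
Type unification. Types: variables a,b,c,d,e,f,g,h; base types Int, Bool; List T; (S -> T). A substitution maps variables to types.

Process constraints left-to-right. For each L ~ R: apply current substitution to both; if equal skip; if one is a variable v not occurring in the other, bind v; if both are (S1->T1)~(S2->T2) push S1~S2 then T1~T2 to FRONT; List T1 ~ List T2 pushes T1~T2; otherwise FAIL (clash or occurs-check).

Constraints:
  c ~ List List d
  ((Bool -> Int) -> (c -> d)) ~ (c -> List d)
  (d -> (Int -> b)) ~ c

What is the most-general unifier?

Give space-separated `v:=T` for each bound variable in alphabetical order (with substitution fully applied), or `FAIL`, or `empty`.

Answer: FAIL

Derivation:
step 1: unify c ~ List List d  [subst: {-} | 2 pending]
  bind c := List List d
step 2: unify ((Bool -> Int) -> (List List d -> d)) ~ (List List d -> List d)  [subst: {c:=List List d} | 1 pending]
  -> decompose arrow: push (Bool -> Int)~List List d, (List List d -> d)~List d
step 3: unify (Bool -> Int) ~ List List d  [subst: {c:=List List d} | 2 pending]
  clash: (Bool -> Int) vs List List d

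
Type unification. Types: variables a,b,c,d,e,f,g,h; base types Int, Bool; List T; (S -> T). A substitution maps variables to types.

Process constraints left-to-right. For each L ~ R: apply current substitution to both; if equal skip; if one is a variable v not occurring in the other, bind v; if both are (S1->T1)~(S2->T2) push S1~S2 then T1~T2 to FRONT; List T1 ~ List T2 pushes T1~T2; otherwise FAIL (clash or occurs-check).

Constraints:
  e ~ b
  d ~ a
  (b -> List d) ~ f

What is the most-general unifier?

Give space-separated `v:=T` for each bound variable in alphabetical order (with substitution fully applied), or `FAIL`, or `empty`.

step 1: unify e ~ b  [subst: {-} | 2 pending]
  bind e := b
step 2: unify d ~ a  [subst: {e:=b} | 1 pending]
  bind d := a
step 3: unify (b -> List a) ~ f  [subst: {e:=b, d:=a} | 0 pending]
  bind f := (b -> List a)

Answer: d:=a e:=b f:=(b -> List a)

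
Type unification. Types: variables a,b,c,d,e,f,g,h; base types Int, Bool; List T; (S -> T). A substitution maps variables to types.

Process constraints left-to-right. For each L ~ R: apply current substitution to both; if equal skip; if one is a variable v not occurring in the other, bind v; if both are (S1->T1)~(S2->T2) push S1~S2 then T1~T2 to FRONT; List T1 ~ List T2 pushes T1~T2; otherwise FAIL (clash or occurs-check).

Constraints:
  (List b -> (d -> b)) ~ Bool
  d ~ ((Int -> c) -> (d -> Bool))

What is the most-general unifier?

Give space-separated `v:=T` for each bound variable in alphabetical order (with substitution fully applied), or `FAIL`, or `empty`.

step 1: unify (List b -> (d -> b)) ~ Bool  [subst: {-} | 1 pending]
  clash: (List b -> (d -> b)) vs Bool

Answer: FAIL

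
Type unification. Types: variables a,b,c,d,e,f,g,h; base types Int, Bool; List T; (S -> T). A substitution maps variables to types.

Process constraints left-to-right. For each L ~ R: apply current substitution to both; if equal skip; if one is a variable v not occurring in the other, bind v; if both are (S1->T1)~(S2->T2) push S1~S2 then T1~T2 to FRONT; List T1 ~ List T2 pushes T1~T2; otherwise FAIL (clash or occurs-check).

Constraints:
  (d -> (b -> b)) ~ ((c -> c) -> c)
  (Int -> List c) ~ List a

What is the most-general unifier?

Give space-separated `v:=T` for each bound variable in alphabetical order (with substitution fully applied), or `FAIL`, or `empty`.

step 1: unify (d -> (b -> b)) ~ ((c -> c) -> c)  [subst: {-} | 1 pending]
  -> decompose arrow: push d~(c -> c), (b -> b)~c
step 2: unify d ~ (c -> c)  [subst: {-} | 2 pending]
  bind d := (c -> c)
step 3: unify (b -> b) ~ c  [subst: {d:=(c -> c)} | 1 pending]
  bind c := (b -> b)
step 4: unify (Int -> List (b -> b)) ~ List a  [subst: {d:=(c -> c), c:=(b -> b)} | 0 pending]
  clash: (Int -> List (b -> b)) vs List a

Answer: FAIL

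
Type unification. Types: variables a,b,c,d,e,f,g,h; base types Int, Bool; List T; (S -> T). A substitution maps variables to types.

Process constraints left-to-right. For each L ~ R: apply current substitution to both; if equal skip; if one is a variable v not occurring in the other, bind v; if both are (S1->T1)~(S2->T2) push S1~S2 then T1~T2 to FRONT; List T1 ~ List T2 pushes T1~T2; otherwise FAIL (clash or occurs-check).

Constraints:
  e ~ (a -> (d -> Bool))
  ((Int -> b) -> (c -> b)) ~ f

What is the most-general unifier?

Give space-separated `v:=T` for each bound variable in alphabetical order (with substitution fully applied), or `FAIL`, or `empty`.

Answer: e:=(a -> (d -> Bool)) f:=((Int -> b) -> (c -> b))

Derivation:
step 1: unify e ~ (a -> (d -> Bool))  [subst: {-} | 1 pending]
  bind e := (a -> (d -> Bool))
step 2: unify ((Int -> b) -> (c -> b)) ~ f  [subst: {e:=(a -> (d -> Bool))} | 0 pending]
  bind f := ((Int -> b) -> (c -> b))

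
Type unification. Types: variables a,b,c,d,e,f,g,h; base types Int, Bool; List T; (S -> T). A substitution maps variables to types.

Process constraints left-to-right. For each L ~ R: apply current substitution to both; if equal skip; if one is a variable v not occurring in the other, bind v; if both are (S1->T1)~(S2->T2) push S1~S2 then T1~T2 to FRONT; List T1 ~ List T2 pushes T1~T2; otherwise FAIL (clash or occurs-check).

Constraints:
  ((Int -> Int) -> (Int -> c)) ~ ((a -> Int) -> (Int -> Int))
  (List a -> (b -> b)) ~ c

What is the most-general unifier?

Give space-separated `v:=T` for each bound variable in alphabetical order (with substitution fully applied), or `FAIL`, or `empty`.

Answer: FAIL

Derivation:
step 1: unify ((Int -> Int) -> (Int -> c)) ~ ((a -> Int) -> (Int -> Int))  [subst: {-} | 1 pending]
  -> decompose arrow: push (Int -> Int)~(a -> Int), (Int -> c)~(Int -> Int)
step 2: unify (Int -> Int) ~ (a -> Int)  [subst: {-} | 2 pending]
  -> decompose arrow: push Int~a, Int~Int
step 3: unify Int ~ a  [subst: {-} | 3 pending]
  bind a := Int
step 4: unify Int ~ Int  [subst: {a:=Int} | 2 pending]
  -> identical, skip
step 5: unify (Int -> c) ~ (Int -> Int)  [subst: {a:=Int} | 1 pending]
  -> decompose arrow: push Int~Int, c~Int
step 6: unify Int ~ Int  [subst: {a:=Int} | 2 pending]
  -> identical, skip
step 7: unify c ~ Int  [subst: {a:=Int} | 1 pending]
  bind c := Int
step 8: unify (List Int -> (b -> b)) ~ Int  [subst: {a:=Int, c:=Int} | 0 pending]
  clash: (List Int -> (b -> b)) vs Int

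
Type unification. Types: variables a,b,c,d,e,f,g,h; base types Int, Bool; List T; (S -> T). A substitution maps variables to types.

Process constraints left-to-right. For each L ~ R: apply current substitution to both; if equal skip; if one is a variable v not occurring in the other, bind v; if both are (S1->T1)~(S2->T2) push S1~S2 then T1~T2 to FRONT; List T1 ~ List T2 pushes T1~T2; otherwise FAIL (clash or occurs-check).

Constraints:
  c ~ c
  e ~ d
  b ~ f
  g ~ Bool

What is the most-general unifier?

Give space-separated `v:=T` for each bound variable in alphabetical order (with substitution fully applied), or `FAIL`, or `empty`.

Answer: b:=f e:=d g:=Bool

Derivation:
step 1: unify c ~ c  [subst: {-} | 3 pending]
  -> identical, skip
step 2: unify e ~ d  [subst: {-} | 2 pending]
  bind e := d
step 3: unify b ~ f  [subst: {e:=d} | 1 pending]
  bind b := f
step 4: unify g ~ Bool  [subst: {e:=d, b:=f} | 0 pending]
  bind g := Bool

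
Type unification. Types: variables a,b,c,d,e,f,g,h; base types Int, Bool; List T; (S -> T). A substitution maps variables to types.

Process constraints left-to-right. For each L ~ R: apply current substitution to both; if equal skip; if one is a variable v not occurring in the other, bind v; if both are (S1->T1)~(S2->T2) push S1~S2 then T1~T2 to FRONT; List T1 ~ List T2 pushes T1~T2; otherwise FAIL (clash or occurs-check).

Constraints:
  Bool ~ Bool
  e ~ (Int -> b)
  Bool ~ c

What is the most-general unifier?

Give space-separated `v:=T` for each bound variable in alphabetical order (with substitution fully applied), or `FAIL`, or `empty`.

step 1: unify Bool ~ Bool  [subst: {-} | 2 pending]
  -> identical, skip
step 2: unify e ~ (Int -> b)  [subst: {-} | 1 pending]
  bind e := (Int -> b)
step 3: unify Bool ~ c  [subst: {e:=(Int -> b)} | 0 pending]
  bind c := Bool

Answer: c:=Bool e:=(Int -> b)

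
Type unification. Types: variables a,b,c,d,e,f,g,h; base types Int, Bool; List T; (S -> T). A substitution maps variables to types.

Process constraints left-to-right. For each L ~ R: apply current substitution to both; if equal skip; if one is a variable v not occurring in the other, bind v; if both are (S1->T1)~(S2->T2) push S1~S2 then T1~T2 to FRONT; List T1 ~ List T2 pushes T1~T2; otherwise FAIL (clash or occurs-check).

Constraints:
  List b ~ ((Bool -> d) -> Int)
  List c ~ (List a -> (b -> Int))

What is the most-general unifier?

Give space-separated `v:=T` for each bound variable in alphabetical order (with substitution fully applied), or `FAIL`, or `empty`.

step 1: unify List b ~ ((Bool -> d) -> Int)  [subst: {-} | 1 pending]
  clash: List b vs ((Bool -> d) -> Int)

Answer: FAIL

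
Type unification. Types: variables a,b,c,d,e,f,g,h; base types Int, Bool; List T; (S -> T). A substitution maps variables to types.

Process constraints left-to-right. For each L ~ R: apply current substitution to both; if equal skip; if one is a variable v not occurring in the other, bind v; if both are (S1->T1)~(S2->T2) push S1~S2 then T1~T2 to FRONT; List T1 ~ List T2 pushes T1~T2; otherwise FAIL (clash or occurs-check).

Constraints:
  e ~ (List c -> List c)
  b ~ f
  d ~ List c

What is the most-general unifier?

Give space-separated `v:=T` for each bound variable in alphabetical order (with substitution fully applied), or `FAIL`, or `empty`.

Answer: b:=f d:=List c e:=(List c -> List c)

Derivation:
step 1: unify e ~ (List c -> List c)  [subst: {-} | 2 pending]
  bind e := (List c -> List c)
step 2: unify b ~ f  [subst: {e:=(List c -> List c)} | 1 pending]
  bind b := f
step 3: unify d ~ List c  [subst: {e:=(List c -> List c), b:=f} | 0 pending]
  bind d := List c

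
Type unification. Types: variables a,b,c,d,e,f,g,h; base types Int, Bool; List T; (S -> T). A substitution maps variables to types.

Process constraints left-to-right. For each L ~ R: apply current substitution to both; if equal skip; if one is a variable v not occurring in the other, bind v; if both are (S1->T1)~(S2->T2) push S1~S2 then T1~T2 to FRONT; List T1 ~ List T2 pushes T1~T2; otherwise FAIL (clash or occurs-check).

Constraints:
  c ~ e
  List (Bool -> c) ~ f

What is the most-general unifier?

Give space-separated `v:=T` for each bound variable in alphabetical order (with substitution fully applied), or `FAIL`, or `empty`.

Answer: c:=e f:=List (Bool -> e)

Derivation:
step 1: unify c ~ e  [subst: {-} | 1 pending]
  bind c := e
step 2: unify List (Bool -> e) ~ f  [subst: {c:=e} | 0 pending]
  bind f := List (Bool -> e)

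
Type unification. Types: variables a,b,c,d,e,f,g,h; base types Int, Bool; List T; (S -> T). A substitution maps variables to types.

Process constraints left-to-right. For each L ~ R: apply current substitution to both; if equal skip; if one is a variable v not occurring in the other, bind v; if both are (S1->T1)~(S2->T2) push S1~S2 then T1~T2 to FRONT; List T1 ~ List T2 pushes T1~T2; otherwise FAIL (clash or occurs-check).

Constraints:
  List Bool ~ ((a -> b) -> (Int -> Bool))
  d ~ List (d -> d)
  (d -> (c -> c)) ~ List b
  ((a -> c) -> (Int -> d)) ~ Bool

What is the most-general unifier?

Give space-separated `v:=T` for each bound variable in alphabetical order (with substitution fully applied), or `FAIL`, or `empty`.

Answer: FAIL

Derivation:
step 1: unify List Bool ~ ((a -> b) -> (Int -> Bool))  [subst: {-} | 3 pending]
  clash: List Bool vs ((a -> b) -> (Int -> Bool))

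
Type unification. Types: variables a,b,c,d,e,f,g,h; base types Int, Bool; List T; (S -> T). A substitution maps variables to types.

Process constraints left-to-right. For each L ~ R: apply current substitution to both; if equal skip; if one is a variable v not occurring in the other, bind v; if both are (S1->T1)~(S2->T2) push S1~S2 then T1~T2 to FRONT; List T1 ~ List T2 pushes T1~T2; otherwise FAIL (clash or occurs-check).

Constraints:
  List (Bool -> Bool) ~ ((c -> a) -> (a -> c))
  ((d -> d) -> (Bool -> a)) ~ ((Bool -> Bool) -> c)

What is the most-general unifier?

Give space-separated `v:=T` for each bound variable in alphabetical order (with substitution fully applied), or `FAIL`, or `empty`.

step 1: unify List (Bool -> Bool) ~ ((c -> a) -> (a -> c))  [subst: {-} | 1 pending]
  clash: List (Bool -> Bool) vs ((c -> a) -> (a -> c))

Answer: FAIL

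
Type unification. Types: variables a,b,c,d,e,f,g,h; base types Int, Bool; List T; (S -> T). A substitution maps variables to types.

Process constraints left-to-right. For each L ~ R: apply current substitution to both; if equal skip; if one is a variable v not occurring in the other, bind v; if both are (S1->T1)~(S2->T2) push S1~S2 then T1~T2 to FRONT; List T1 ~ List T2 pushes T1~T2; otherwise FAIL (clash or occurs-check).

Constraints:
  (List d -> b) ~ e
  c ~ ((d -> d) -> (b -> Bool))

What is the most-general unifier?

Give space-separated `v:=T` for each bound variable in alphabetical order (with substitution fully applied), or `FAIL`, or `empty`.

step 1: unify (List d -> b) ~ e  [subst: {-} | 1 pending]
  bind e := (List d -> b)
step 2: unify c ~ ((d -> d) -> (b -> Bool))  [subst: {e:=(List d -> b)} | 0 pending]
  bind c := ((d -> d) -> (b -> Bool))

Answer: c:=((d -> d) -> (b -> Bool)) e:=(List d -> b)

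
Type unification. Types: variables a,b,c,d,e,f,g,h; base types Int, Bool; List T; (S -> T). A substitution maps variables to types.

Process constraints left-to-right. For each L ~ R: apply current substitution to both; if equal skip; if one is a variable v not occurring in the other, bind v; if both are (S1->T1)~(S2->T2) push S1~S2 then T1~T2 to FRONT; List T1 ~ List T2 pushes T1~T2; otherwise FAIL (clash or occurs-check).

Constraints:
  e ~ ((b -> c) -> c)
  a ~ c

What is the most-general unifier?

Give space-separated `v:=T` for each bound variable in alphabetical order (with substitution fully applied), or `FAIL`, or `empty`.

step 1: unify e ~ ((b -> c) -> c)  [subst: {-} | 1 pending]
  bind e := ((b -> c) -> c)
step 2: unify a ~ c  [subst: {e:=((b -> c) -> c)} | 0 pending]
  bind a := c

Answer: a:=c e:=((b -> c) -> c)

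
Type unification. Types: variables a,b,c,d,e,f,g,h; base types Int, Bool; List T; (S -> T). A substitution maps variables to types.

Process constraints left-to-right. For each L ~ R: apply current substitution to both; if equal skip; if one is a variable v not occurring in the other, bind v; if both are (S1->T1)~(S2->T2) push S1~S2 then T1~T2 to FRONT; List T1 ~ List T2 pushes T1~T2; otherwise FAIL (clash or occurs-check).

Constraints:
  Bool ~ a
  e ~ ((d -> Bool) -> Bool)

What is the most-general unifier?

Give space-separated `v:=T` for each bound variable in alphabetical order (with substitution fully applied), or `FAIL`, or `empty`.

step 1: unify Bool ~ a  [subst: {-} | 1 pending]
  bind a := Bool
step 2: unify e ~ ((d -> Bool) -> Bool)  [subst: {a:=Bool} | 0 pending]
  bind e := ((d -> Bool) -> Bool)

Answer: a:=Bool e:=((d -> Bool) -> Bool)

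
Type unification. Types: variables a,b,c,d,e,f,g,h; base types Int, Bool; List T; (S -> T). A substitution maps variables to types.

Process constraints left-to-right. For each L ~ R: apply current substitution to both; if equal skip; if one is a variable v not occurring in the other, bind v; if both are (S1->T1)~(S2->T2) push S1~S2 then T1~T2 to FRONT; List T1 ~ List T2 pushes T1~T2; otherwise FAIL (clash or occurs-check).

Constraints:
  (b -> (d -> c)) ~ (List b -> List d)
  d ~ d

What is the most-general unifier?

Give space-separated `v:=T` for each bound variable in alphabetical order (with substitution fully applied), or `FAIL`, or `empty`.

Answer: FAIL

Derivation:
step 1: unify (b -> (d -> c)) ~ (List b -> List d)  [subst: {-} | 1 pending]
  -> decompose arrow: push b~List b, (d -> c)~List d
step 2: unify b ~ List b  [subst: {-} | 2 pending]
  occurs-check fail: b in List b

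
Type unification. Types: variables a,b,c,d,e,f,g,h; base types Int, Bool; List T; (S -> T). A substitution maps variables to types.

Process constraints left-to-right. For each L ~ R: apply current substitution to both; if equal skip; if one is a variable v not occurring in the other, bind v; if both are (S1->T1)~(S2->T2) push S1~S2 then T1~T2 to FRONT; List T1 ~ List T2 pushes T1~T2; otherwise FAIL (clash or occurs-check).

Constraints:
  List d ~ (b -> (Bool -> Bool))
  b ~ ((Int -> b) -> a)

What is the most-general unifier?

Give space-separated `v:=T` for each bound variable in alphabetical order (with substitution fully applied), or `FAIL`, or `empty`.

step 1: unify List d ~ (b -> (Bool -> Bool))  [subst: {-} | 1 pending]
  clash: List d vs (b -> (Bool -> Bool))

Answer: FAIL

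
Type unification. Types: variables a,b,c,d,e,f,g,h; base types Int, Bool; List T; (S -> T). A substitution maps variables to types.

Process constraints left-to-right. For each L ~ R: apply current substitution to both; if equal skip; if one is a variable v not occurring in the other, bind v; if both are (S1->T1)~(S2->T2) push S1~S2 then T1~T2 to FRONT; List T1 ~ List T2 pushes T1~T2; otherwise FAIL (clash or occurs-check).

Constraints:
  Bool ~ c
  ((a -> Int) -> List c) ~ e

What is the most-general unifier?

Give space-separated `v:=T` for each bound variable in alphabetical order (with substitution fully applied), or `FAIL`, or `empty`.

step 1: unify Bool ~ c  [subst: {-} | 1 pending]
  bind c := Bool
step 2: unify ((a -> Int) -> List Bool) ~ e  [subst: {c:=Bool} | 0 pending]
  bind e := ((a -> Int) -> List Bool)

Answer: c:=Bool e:=((a -> Int) -> List Bool)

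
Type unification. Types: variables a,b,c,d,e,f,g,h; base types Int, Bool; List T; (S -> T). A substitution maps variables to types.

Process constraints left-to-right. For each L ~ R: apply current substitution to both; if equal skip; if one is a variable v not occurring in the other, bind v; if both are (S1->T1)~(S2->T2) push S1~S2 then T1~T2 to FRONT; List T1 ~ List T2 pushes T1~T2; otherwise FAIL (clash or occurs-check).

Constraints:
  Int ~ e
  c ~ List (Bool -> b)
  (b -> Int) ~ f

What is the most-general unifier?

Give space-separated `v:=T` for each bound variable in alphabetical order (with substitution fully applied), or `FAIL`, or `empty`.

step 1: unify Int ~ e  [subst: {-} | 2 pending]
  bind e := Int
step 2: unify c ~ List (Bool -> b)  [subst: {e:=Int} | 1 pending]
  bind c := List (Bool -> b)
step 3: unify (b -> Int) ~ f  [subst: {e:=Int, c:=List (Bool -> b)} | 0 pending]
  bind f := (b -> Int)

Answer: c:=List (Bool -> b) e:=Int f:=(b -> Int)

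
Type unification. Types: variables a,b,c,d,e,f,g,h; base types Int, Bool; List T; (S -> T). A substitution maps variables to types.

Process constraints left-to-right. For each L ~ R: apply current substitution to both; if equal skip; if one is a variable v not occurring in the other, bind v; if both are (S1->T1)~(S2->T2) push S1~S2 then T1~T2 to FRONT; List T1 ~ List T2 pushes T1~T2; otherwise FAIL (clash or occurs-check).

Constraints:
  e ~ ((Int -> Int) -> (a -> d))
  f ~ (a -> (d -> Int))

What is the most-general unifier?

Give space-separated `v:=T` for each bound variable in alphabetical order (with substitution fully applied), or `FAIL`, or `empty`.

step 1: unify e ~ ((Int -> Int) -> (a -> d))  [subst: {-} | 1 pending]
  bind e := ((Int -> Int) -> (a -> d))
step 2: unify f ~ (a -> (d -> Int))  [subst: {e:=((Int -> Int) -> (a -> d))} | 0 pending]
  bind f := (a -> (d -> Int))

Answer: e:=((Int -> Int) -> (a -> d)) f:=(a -> (d -> Int))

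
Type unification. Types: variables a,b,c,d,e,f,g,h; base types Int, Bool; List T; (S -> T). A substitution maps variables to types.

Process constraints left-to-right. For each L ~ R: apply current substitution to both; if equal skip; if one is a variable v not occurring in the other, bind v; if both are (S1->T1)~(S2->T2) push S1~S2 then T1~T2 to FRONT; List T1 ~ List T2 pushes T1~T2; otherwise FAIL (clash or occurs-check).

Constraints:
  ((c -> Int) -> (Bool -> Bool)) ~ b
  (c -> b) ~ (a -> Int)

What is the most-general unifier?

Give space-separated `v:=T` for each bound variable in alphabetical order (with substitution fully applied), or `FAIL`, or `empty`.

step 1: unify ((c -> Int) -> (Bool -> Bool)) ~ b  [subst: {-} | 1 pending]
  bind b := ((c -> Int) -> (Bool -> Bool))
step 2: unify (c -> ((c -> Int) -> (Bool -> Bool))) ~ (a -> Int)  [subst: {b:=((c -> Int) -> (Bool -> Bool))} | 0 pending]
  -> decompose arrow: push c~a, ((c -> Int) -> (Bool -> Bool))~Int
step 3: unify c ~ a  [subst: {b:=((c -> Int) -> (Bool -> Bool))} | 1 pending]
  bind c := a
step 4: unify ((a -> Int) -> (Bool -> Bool)) ~ Int  [subst: {b:=((c -> Int) -> (Bool -> Bool)), c:=a} | 0 pending]
  clash: ((a -> Int) -> (Bool -> Bool)) vs Int

Answer: FAIL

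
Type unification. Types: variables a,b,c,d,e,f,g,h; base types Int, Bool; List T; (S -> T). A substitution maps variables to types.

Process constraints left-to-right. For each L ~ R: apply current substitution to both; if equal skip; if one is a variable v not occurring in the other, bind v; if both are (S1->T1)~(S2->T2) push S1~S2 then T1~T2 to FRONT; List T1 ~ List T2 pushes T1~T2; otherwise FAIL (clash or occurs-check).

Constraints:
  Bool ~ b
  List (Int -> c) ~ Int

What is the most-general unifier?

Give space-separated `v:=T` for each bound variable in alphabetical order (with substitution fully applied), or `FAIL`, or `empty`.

step 1: unify Bool ~ b  [subst: {-} | 1 pending]
  bind b := Bool
step 2: unify List (Int -> c) ~ Int  [subst: {b:=Bool} | 0 pending]
  clash: List (Int -> c) vs Int

Answer: FAIL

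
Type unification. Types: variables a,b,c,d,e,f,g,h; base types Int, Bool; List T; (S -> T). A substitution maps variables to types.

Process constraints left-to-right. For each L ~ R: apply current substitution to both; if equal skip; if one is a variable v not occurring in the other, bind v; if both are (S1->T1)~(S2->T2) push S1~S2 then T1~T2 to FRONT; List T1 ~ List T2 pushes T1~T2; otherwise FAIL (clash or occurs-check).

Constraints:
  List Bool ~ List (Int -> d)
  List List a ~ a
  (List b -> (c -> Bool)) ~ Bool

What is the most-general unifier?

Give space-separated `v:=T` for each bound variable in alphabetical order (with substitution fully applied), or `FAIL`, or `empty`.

step 1: unify List Bool ~ List (Int -> d)  [subst: {-} | 2 pending]
  -> decompose List: push Bool~(Int -> d)
step 2: unify Bool ~ (Int -> d)  [subst: {-} | 2 pending]
  clash: Bool vs (Int -> d)

Answer: FAIL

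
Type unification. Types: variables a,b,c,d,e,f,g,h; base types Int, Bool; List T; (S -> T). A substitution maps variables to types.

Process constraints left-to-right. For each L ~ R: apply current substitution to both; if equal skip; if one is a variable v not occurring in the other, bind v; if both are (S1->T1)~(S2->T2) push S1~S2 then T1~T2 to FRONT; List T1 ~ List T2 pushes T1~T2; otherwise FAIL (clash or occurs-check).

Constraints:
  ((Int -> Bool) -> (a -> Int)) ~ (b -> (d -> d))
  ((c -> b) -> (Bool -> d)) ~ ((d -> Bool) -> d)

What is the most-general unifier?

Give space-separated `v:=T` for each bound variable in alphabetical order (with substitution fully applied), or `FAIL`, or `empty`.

step 1: unify ((Int -> Bool) -> (a -> Int)) ~ (b -> (d -> d))  [subst: {-} | 1 pending]
  -> decompose arrow: push (Int -> Bool)~b, (a -> Int)~(d -> d)
step 2: unify (Int -> Bool) ~ b  [subst: {-} | 2 pending]
  bind b := (Int -> Bool)
step 3: unify (a -> Int) ~ (d -> d)  [subst: {b:=(Int -> Bool)} | 1 pending]
  -> decompose arrow: push a~d, Int~d
step 4: unify a ~ d  [subst: {b:=(Int -> Bool)} | 2 pending]
  bind a := d
step 5: unify Int ~ d  [subst: {b:=(Int -> Bool), a:=d} | 1 pending]
  bind d := Int
step 6: unify ((c -> (Int -> Bool)) -> (Bool -> Int)) ~ ((Int -> Bool) -> Int)  [subst: {b:=(Int -> Bool), a:=d, d:=Int} | 0 pending]
  -> decompose arrow: push (c -> (Int -> Bool))~(Int -> Bool), (Bool -> Int)~Int
step 7: unify (c -> (Int -> Bool)) ~ (Int -> Bool)  [subst: {b:=(Int -> Bool), a:=d, d:=Int} | 1 pending]
  -> decompose arrow: push c~Int, (Int -> Bool)~Bool
step 8: unify c ~ Int  [subst: {b:=(Int -> Bool), a:=d, d:=Int} | 2 pending]
  bind c := Int
step 9: unify (Int -> Bool) ~ Bool  [subst: {b:=(Int -> Bool), a:=d, d:=Int, c:=Int} | 1 pending]
  clash: (Int -> Bool) vs Bool

Answer: FAIL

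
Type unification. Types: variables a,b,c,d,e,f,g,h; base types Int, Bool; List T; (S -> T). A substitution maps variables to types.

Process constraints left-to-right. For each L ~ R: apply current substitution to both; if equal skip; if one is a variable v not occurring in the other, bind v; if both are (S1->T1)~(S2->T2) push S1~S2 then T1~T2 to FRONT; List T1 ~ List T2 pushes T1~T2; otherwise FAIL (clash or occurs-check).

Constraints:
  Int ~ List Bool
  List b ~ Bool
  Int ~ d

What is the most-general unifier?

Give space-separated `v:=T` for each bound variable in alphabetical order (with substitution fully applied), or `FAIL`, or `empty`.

Answer: FAIL

Derivation:
step 1: unify Int ~ List Bool  [subst: {-} | 2 pending]
  clash: Int vs List Bool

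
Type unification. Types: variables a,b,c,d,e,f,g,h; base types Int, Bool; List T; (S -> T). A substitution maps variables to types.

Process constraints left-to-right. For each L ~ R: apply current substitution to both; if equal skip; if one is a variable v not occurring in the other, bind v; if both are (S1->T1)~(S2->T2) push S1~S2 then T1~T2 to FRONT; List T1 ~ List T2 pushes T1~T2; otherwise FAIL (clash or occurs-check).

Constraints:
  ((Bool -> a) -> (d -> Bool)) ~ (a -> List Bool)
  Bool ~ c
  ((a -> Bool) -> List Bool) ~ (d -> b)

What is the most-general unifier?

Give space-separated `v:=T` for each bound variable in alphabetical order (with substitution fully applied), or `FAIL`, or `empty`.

step 1: unify ((Bool -> a) -> (d -> Bool)) ~ (a -> List Bool)  [subst: {-} | 2 pending]
  -> decompose arrow: push (Bool -> a)~a, (d -> Bool)~List Bool
step 2: unify (Bool -> a) ~ a  [subst: {-} | 3 pending]
  occurs-check fail

Answer: FAIL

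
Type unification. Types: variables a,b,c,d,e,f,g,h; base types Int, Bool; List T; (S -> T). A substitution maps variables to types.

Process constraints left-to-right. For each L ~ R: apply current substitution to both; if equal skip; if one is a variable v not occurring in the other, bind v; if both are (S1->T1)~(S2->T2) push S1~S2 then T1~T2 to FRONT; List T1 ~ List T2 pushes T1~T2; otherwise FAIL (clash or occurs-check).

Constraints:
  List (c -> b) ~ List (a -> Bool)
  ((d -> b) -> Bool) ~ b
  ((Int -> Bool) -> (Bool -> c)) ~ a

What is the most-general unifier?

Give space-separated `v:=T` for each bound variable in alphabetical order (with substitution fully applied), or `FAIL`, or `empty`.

step 1: unify List (c -> b) ~ List (a -> Bool)  [subst: {-} | 2 pending]
  -> decompose List: push (c -> b)~(a -> Bool)
step 2: unify (c -> b) ~ (a -> Bool)  [subst: {-} | 2 pending]
  -> decompose arrow: push c~a, b~Bool
step 3: unify c ~ a  [subst: {-} | 3 pending]
  bind c := a
step 4: unify b ~ Bool  [subst: {c:=a} | 2 pending]
  bind b := Bool
step 5: unify ((d -> Bool) -> Bool) ~ Bool  [subst: {c:=a, b:=Bool} | 1 pending]
  clash: ((d -> Bool) -> Bool) vs Bool

Answer: FAIL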